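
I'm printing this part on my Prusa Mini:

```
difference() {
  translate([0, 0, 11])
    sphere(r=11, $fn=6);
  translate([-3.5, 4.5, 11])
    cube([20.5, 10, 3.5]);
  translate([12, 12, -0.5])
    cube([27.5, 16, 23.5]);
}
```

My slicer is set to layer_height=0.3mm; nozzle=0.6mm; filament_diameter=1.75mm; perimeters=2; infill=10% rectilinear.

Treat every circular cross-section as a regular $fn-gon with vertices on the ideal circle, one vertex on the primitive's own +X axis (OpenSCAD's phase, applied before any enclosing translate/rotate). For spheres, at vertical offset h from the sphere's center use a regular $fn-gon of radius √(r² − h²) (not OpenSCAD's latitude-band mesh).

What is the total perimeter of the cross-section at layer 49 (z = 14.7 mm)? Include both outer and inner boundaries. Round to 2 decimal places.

At z = 14.7 mm: the r=11 sphere contributes a regular 6-gon of circumradius √(11²−3.7²) = 10.359 (perimeter = 2·6·10.359·sin(180°/6) = 62.15 mm); the cube at (-3.5, 4.5) is not intersected at this z (z outside [11, 14.5]); the 27.5×16 cube at (12, 12) contributes its full rectangle (perimeter 87.00 mm); Taking the first minus the rest: starting from the r=11 sphere, the 27.5×16 cube at (12, 12) misses the remaining region (no effect) — boundary = 62.15 mm. Overall, the cross-section is a single solid region. Total boundary length (outer) = 62.15 mm.

62.15 mm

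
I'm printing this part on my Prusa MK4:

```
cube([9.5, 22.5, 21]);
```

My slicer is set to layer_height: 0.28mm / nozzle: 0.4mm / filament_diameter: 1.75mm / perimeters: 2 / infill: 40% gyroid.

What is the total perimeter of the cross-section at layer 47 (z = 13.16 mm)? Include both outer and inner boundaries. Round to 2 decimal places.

At z = 13.16 mm: the cube is present — its section is the full 9.5×22.5 rectangle (perimeter 64.00 mm). Overall, the cross-section is a single solid region. Total boundary length (outer) = 64.00 mm.

64.00 mm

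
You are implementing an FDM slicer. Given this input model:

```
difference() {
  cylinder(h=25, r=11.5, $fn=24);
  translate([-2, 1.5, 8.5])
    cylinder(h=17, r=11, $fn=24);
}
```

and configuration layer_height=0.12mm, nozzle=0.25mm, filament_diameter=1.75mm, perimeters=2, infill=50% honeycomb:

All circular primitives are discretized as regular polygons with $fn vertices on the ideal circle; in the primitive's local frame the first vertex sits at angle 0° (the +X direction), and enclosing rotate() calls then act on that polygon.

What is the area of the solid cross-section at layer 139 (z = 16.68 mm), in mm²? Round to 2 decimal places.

At z = 16.68 mm: the r=11.5 cylinder gives a regular 24-gon of circumradius 11.5 (constant along its height) (area = (24/2)·11.500²·sin(360°/24) = 410.75 mm²); the r=11 cylinder at (-2, 1.5) contributes a regular 24-gon of circumradius 11 (area = (24/2)·11.000²·sin(360°/24) = 375.81 mm²); After the difference (first − rest): starting from the r=11.5 cylinder (410.75 mm²), the r=11 cylinder at (-2, 1.5) partially overlaps it — only the 336.34 mm² overlap (of its 375.81 mm²) is removed, clipping the outline — area = 74.40 mm². Overall, the cross-section is a single solid region. Net area = 74.40 mm².

74.40 mm²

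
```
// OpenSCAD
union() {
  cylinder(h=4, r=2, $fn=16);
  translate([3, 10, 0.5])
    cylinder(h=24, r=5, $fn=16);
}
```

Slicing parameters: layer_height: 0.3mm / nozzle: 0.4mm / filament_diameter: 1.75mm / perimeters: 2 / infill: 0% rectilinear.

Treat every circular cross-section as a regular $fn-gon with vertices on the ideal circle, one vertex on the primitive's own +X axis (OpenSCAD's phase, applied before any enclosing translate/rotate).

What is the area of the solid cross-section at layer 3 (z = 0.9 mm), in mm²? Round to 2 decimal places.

At z = 0.9 mm: the r=2 cylinder contributes a regular 16-gon of circumradius 2 (area = (16/2)·2.000²·sin(360°/16) = 12.25 mm²); the r=5 cylinder at (3, 10) contributes a regular 16-gon of circumradius 5 (area = (16/2)·5.000²·sin(360°/16) = 76.54 mm²); Taking the union: the 2 present regions are separate (no shared area or edge), so areas and boundary lengths simply add and each stays a separate island — area = 88.78 mm². Overall, the cross-section has 2 separate islands. Net area = 88.78 mm².

88.78 mm²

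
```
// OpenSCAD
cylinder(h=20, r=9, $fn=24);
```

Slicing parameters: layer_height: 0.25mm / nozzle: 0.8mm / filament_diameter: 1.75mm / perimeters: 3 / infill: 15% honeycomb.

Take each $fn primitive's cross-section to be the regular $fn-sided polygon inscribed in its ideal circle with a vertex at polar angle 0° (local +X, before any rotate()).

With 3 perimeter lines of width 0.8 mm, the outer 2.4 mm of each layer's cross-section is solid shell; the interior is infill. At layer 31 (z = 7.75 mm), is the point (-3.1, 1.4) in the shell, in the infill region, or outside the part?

infill

At z = 7.75 mm: the r=9 cylinder contributes a regular 24-gon of circumradius 9. Overall, the cross-section is a single solid region. The nearest boundary edge runs (-7.79, 4.50)→(-8.69, 2.33); distance from the point to it = 5.52 mm. The point is inside the cross-section and 5.52 mm from the nearest boundary — more than the 2.4 mm shell width (3 × 0.8), so it's in the infill interior.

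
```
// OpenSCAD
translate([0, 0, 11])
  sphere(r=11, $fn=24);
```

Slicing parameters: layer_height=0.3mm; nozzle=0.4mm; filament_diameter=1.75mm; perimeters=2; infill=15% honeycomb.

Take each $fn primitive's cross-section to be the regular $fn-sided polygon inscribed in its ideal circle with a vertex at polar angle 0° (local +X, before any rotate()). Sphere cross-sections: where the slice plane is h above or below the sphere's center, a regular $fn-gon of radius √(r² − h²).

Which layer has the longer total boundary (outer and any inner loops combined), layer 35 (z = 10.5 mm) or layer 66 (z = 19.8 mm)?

layer 35 (z = 10.5 mm)

Layer 35 (z = 10.5): the r=11 sphere contributes a regular 24-gon of circumradius √(11²−0.5²) = 10.989 (perimeter = 2·24·10.989·sin(180°/24) = 68.85 mm). So its perimeter = 68.85 mm. Layer 66 (z = 19.8): the r=11 sphere slices to a regular 24-gon of circumradius 6.600 (√(r²−h²) with h=8.8 from center) (perimeter = 2·24·6.600·sin(180°/24) = 41.35 mm). So its perimeter = 41.35 mm. Layer 35 is larger (68.85 vs 41.35 mm).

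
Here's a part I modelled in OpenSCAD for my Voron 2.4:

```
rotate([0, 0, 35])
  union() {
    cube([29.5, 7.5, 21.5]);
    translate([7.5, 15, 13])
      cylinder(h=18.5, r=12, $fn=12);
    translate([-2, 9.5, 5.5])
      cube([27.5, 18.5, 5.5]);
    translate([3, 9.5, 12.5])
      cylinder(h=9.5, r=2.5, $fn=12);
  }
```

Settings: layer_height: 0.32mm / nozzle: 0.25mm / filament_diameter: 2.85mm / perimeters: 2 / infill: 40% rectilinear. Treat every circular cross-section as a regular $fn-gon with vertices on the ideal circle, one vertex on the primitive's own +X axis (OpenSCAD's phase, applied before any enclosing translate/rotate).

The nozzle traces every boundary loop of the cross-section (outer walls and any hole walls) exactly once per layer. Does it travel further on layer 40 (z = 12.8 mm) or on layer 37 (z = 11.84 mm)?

layer 40 (z = 12.8 mm)

Layer 40 (z = 12.8): the 29.5×7.5 cube contributes its full rectangle (perimeter 74.00 mm); the cylinder at (7.5, 15) does not reach this height (z outside [13, 31.5]); the cube at (-2, 9.5) is not intersected at this z (z outside [5.5, 11]); the r=2.5 cylinder at (3, 9.5) contributes a regular 12-gon of circumradius 2.5 (perimeter = 2·12·2.500·sin(180°/12) = 15.53 mm); Combining (union): the regions partially overlap (shared area 0.86 mm²), so the edge portions inside another operand are dropped and the merged outline is re-measured after clipping — boundary = 83.64 mm; (rotated 35° about Z; rotation is an isometry so areas/perimeters/island counts are preserved). So its perimeter = 83.64 mm. Layer 37 (z = 11.84): the cube (footprint 29.5×7.5) is included at this height (perimeter 74.00 mm); the cylinder at (7.5, 15) does not reach this height (z outside [13, 31.5]); the cube at (-2, 9.5) is absent (z outside [5.5, 11]); the cylinder at (3, 9.5) is absent (z outside [12.5, 22]); Taking the union: only the 29.5×7.5 cube is present, so the union is just that shape — boundary = 74.00 mm; (rotated 35° about Z; rotation is an isometry so areas/perimeters/island counts are preserved). So its perimeter = 74.00 mm. Layer 40 is larger (83.64 vs 74.00 mm).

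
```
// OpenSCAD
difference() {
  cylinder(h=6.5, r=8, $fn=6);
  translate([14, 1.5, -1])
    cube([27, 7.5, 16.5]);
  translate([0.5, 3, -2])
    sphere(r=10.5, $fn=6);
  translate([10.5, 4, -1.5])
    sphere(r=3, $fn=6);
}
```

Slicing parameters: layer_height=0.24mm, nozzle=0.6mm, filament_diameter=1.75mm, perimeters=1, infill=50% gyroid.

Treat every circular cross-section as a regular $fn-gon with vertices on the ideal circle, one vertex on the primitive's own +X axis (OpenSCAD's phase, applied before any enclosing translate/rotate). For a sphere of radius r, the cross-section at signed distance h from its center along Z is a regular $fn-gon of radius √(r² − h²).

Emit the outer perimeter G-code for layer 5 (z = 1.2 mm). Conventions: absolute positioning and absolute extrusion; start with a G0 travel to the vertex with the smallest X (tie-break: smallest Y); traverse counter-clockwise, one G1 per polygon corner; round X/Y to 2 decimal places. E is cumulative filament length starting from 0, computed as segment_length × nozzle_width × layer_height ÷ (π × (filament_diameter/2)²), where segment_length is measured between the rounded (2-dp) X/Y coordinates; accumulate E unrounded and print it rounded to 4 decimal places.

At z = 1.2 mm: the cylinder: section is a regular 6-gon, circumradius r=8; the 27×7.5 cube at (14, 1.5) contributes its full rectangle; the sphere at (0.5, 3): section is a regular 6-gon, circumradius = √(r²−h²) = √(10.5²−3.2²) = 10.000; the sphere at (10.5, 4): section is a regular 6-gon, circumradius = √(r²−h²) = √(3²−2.7²) = 1.308; Subtracting the remaining from the first: starting from the r=8 cylinder, the 27×7.5 cube at (14, 1.5) misses the remaining region (no effect); the r=10.5 sphere at (0.5, 3) partially overlaps it — only the 153.88 mm² overlap (of its 259.83 mm²) is removed, clipping the outline; the r=3 sphere at (10.5, 4) misses the remaining region (no effect) — 1 connected region. The outline is a single polygon with 6 vertices. Extrusion per mm of travel: 0.6 × 0.24 / (π × 0.875²) = 0.059868. Accumulating E over each segment gives final E = 2.0172.

G0 X-8.00 Y0.00 Z1.20
G1 X-4.00 Y-6.93 E0.4790
G1 X4.00 Y-6.93 E0.9580
G1 X4.73 Y-5.66 E1.0457
G1 X-4.50 Y-5.66 E1.5983
G1 X-7.88 Y0.20 E2.0033
G1 X-8.00 Y0.00 E2.0172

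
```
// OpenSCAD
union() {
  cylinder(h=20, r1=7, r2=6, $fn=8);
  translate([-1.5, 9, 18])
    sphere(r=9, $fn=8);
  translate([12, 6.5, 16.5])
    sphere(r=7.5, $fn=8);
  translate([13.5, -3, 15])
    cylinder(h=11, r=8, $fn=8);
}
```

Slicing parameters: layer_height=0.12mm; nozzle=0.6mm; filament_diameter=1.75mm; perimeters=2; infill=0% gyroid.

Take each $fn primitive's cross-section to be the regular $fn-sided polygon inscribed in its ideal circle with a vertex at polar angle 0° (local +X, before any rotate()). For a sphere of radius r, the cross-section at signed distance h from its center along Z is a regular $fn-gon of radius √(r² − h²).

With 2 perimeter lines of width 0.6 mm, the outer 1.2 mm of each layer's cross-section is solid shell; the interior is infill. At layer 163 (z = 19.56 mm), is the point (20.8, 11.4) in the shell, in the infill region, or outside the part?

At z = 19.56 mm: the cone (r1=7→r2=6) has section circumradius 6.022 here — a regular 8-gon; the r=9 sphere at (-1.5, 9) contributes a regular 8-gon of circumradius √(9²−1.56²) = 8.864; the sphere at (12, 6.5): section is a regular 8-gon, circumradius = √(r²−h²) = √(7.5²−3.06²) = 6.847; the r=8 cylinder at (13.5, -3) gives a regular 8-gon of circumradius 8 (constant along its height); Merging all regions: the regions partially overlap (shared area 72.59 mm²), so overlapping operands fuse into one piece — 1 connected region. Overall, the cross-section is a single solid region. The nearest boundary edge runs (16.84, 11.34)→(18.85, 6.50); distance from the point to it = 3.68 mm. The point is not inside any of the regions above, so it lies outside the cross-section (3.68 mm from the nearest boundary).

outside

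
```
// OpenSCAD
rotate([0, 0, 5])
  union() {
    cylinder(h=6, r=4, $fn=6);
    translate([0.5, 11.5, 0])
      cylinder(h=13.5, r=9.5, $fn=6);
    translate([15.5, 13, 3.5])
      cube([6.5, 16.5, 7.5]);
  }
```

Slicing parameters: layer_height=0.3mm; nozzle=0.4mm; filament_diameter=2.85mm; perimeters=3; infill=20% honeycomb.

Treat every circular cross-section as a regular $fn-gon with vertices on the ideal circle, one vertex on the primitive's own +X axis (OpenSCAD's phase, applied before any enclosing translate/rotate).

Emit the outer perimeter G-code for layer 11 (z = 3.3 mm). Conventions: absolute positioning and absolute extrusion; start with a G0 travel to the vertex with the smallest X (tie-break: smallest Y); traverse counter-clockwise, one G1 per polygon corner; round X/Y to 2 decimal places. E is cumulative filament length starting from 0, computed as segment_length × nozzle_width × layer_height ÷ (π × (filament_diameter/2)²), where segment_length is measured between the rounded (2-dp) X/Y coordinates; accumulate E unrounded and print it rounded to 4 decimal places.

At z = 3.3 mm: the r=4 cylinder gives a regular 6-gon of circumradius 4 (constant along its height); the r=9.5 cylinder at (0.5, 11.5) gives a regular 6-gon of circumradius 9.5 (constant along its height); the cube at (15.5, 13) is not intersected at this z (z outside [3.5, 11]); Taking the union: the regions partially overlap (shared area 0.79 mm²), so overlapping operands fuse into one piece — 1 connected region; (whole slice rotated 5° about Z — lengths, areas and connectivity unchanged). The outline is a single polygon with 12 vertices. Extrusion per mm of travel: 0.4 × 0.3 / (π × 1.425²) = 0.018811. Accumulating E over each segment gives final E = 1.3604.

G0 X-9.97 Y10.67 Z3.30
G1 X-4.52 Y2.89 E0.1787
G1 X-2.39 Y3.08 E0.2189
G1 X-3.98 Y-0.35 E0.2900
G1 X-1.69 Y-3.63 E0.3653
G1 X2.29 Y-3.28 E0.4404
G1 X3.98 Y0.35 E0.5157
G1 X1.82 Y3.44 E0.5867
G1 X4.94 Y3.72 E0.6456
G1 X8.96 Y12.33 E0.8243
G1 X3.51 Y20.11 E1.0030
G1 X-5.95 Y19.28 E1.1816
G1 X-9.97 Y10.67 E1.3604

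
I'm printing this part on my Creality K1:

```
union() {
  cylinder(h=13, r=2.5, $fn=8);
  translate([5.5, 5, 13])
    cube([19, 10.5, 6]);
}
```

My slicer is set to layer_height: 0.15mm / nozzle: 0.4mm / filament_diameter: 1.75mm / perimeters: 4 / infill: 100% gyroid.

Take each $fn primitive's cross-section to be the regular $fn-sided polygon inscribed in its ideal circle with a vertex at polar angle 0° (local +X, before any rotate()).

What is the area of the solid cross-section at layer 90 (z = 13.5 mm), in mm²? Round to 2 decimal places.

At z = 13.5 mm: the cylinder is not intersected at this z (z outside [0, 13]); the 19×10.5 cube at (5.5, 5) contributes its full rectangle (area 199.50 mm²); Combining (union): only the 19×10.5 cube at (5.5, 5) is present, so the union is just that shape — area = 199.50 mm². Overall, the cross-section is a single solid region. Net area = 199.50 mm².

199.50 mm²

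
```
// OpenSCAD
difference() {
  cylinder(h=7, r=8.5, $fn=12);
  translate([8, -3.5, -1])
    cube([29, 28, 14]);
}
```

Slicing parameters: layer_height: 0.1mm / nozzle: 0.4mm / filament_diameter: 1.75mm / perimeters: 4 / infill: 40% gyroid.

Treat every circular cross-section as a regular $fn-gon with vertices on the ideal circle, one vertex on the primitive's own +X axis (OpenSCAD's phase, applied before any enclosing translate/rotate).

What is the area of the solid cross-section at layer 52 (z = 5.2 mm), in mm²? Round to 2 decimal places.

At z = 5.2 mm: the r=8.5 cylinder gives a regular 12-gon of circumradius 8.5 (constant along its height) (area = (12/2)·8.500²·sin(360°/12) = 216.75 mm²); the 29×28 cube at (8, -3.5) contributes its full rectangle (area 812.00 mm²); Subtracting the remaining from the first: starting from the r=8.5 cylinder (216.75 mm²), the 29×28 cube at (8, -3.5) partially overlaps it — only the 0.93 mm² overlap (of its 812.00 mm²) is removed, clipping the outline — area = 215.82 mm². Overall, the cross-section is a single solid region. Net area = 215.82 mm².

215.82 mm²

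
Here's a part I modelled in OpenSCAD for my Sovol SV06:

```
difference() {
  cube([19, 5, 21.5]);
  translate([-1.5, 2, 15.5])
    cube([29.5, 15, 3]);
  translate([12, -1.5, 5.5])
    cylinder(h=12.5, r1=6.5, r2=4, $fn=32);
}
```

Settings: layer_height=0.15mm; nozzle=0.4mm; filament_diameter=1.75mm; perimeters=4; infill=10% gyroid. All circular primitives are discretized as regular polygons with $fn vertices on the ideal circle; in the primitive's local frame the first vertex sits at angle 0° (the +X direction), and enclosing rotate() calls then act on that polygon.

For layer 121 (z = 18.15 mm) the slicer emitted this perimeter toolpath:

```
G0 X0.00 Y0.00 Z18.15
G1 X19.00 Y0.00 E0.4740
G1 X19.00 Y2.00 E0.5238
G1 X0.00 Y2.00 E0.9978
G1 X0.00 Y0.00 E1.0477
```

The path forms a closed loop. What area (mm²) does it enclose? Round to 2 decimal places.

38.00 mm²

Apply the shoelace formula to the sequence of (X, Y) vertices; enclosed area = 38.00 mm².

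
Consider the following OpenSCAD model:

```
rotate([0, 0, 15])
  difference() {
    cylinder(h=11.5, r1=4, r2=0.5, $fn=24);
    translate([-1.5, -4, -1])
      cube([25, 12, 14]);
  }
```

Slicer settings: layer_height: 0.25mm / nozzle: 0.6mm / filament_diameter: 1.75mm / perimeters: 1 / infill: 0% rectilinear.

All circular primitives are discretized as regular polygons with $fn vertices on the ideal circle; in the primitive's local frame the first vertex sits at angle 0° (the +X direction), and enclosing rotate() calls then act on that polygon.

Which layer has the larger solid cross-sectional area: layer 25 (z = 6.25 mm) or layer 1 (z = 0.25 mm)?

layer 1 (z = 0.25 mm)

Layer 25 (z = 6.25): the cone (r1=4→r2=0.5) has section circumradius 2.098 here — a regular 24-gon (area = (24/2)·2.098²·sin(360°/24) = 13.67 mm²); the cube at (-1.5, -4) (footprint 25×12) is included at this height (area 300.00 mm²); Subtracting the remaining from the first: starting from the cone (13.67 mm²), the 25×12 cube at (-1.5, -4) partially overlaps it — only the 12.50 mm² overlap (of its 300.00 mm²) is removed, clipping the outline — area = 1.17 mm²; (whole slice rotated 15° about Z — lengths, areas and connectivity unchanged). So its area = 1.17 mm². Layer 1 (z = 0.25): the cone: at t=0.022 of its height the radius interpolates to r₁+(r₂−r₁)t = 3.924, giving a regular 24-gon of that circumradius (area = (24/2)·3.924²·sin(360°/24) = 47.82 mm²); the cube at (-1.5, -4) (footprint 25×12) is included at this height (area 300.00 mm²); Taking the first minus the rest: starting from the cone (47.82 mm²), the 25×12 cube at (-1.5, -4) partially overlaps it — only the 35.32 mm² overlap (of its 300.00 mm²) is removed, clipping the outline — area = 12.50 mm²; (rotated 15° about Z; rotation is an isometry so areas/perimeters/island counts are preserved). So its area = 12.50 mm². Layer 1 is larger (12.50 vs 1.17 mm²).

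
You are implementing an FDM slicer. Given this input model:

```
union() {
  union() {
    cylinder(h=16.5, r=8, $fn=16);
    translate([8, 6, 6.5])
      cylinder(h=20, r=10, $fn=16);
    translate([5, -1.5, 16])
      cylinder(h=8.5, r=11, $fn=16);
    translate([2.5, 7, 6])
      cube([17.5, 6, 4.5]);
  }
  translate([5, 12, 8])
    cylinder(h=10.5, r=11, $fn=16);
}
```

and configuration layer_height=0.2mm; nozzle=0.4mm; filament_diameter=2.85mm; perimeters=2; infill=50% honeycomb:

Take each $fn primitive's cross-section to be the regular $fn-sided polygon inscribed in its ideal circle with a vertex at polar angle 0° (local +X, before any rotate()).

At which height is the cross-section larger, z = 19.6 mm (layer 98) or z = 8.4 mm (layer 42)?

layer 42 (z = 8.4 mm)

Layer 98 (z = 19.6): the cylinder is absent (z outside [0, 16.5]); the cylinder at (8, 6): section is a regular 16-gon, circumradius r=10 (area = (16/2)·10.000²·sin(360°/16) = 306.15 mm²); the r=11 cylinder at (5, -1.5) contributes a regular 16-gon of circumradius 11 (area = (16/2)·11.000²·sin(360°/16) = 370.44 mm²); the cube at (2.5, 7) is not intersected at this z (z outside [6, 10.5]); Taking the union: the regions partially overlap — summed areas 676.58 mm² minus the doubly-counted overlap 173.82 mm² gives 502.77 mm² — area = 502.77 mm²; the cylinder at (5, 12) is absent (z outside [8, 18.5]); Merging all regions: only the result so far is present, so the union is just that shape — area = 502.77 mm². So its area = 502.77 mm². Layer 42 (z = 8.4): the cylinder: section is a regular 16-gon, circumradius r=8 (area = (16/2)·8.000²·sin(360°/16) = 195.93 mm²); the r=10 cylinder at (8, 6) gives a regular 16-gon of circumradius 10 (constant along its height) (area = (16/2)·10.000²·sin(360°/16) = 306.15 mm²); the cylinder at (5, -1.5) is absent (z outside [16, 24.5]); the cube at (2.5, 7) is present — its section is the full 17.5×6 rectangle (area 105.00 mm²); Combining (union): the regions partially overlap — summed areas 607.08 mm² minus the doubly-counted overlap 165.06 mm² gives 442.02 mm² — area = 442.02 mm²; the cylinder at (5, 12): section is a regular 16-gon, circumradius r=11 (area = (16/2)·11.000²·sin(360°/16) = 370.44 mm²); Combining (union): the regions partially overlap — summed areas 812.46 mm² minus the doubly-counted overlap 206.74 mm² gives 605.72 mm² — area = 605.72 mm². So its area = 605.72 mm². Layer 42 is larger (605.72 vs 502.77 mm²).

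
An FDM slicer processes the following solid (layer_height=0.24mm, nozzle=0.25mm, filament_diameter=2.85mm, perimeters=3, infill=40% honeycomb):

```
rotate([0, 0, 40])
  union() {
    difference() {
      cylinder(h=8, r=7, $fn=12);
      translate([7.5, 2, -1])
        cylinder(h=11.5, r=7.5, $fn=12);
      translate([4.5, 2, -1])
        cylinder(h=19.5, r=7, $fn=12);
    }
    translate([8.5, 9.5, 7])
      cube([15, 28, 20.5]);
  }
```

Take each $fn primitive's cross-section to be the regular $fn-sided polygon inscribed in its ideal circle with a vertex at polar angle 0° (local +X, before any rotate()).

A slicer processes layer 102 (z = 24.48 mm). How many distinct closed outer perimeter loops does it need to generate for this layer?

1

At z = 24.48 mm: the cylinder does not reach this height (z outside [0, 8]); the cylinder at (7.5, 2) is not intersected at this z (z outside [-1, 10.5]); the cylinder at (4.5, 2) does not reach this height (z outside [-1, 18.5]); After the difference (first − rest): the first operand is absent here, so nothing remains; the cube at (8.5, 9.5) is present — its section is the full 15×28 rectangle; Taking the union: only the 15×28 cube at (8.5, 9.5) is present, so the union is just that shape — 1 connected region; (whole slice rotated 40° about Z — lengths, areas and connectivity unchanged). The result has 1 disconnected region.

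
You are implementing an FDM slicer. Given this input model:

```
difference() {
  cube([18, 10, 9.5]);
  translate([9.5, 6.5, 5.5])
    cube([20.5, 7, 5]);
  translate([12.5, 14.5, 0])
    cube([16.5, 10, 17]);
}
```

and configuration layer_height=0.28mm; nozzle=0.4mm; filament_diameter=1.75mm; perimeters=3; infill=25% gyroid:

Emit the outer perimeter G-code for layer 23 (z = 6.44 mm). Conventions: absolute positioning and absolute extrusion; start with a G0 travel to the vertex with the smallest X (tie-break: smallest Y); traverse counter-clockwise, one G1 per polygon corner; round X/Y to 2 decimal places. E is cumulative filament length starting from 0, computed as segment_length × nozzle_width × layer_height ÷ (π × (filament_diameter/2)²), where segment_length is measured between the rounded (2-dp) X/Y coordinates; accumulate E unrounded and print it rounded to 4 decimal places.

At z = 6.44 mm: the 18×10 cube contributes its full rectangle; the cube at (9.5, 6.5) is present — its section is the full 20.5×7 rectangle; the cube at (12.5, 14.5) is present — its section is the full 16.5×10 rectangle; Subtracting the remaining from the first: starting from the 18×10 cube, the 20.5×7 cube at (9.5, 6.5) partially overlaps it — only the 29.75 mm² overlap (of its 143.50 mm²) is removed, clipping the outline; the 16.5×10 cube at (12.5, 14.5) misses the remaining region (no effect) — 1 connected region. The outline is a single polygon with 6 vertices. Extrusion per mm of travel: 0.4 × 0.28 / (π × 0.875²) = 0.046564. Accumulating E over each segment gives final E = 2.6076.

G0 X0.00 Y0.00 Z6.44
G1 X18.00 Y0.00 E0.8382
G1 X18.00 Y6.50 E1.1408
G1 X9.50 Y6.50 E1.5366
G1 X9.50 Y10.00 E1.6996
G1 X0.00 Y10.00 E2.1420
G1 X0.00 Y0.00 E2.6076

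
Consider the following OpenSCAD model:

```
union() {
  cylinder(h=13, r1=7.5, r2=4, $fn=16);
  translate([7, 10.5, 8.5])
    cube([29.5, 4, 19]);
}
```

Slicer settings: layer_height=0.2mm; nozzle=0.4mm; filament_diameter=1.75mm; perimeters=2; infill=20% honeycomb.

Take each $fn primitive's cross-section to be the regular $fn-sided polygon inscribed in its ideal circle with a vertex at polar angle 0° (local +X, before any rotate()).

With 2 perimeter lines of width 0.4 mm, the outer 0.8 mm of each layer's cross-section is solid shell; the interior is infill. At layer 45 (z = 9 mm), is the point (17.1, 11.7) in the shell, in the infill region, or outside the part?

infill

At z = 9 mm: the cone (r1=7.5→r2=4) has section circumradius 5.077 here — a regular 16-gon; the cube at (7, 10.5) is present — its section is the full 29.5×4 rectangle; Combining (union): the 2 present regions are separate (no shared area or edge), so areas and boundary lengths simply add and each stays a separate island — 2 connected regions. Overall, the cross-section has 2 separate islands. The nearest boundary edge runs (36.50, 10.50)→(7.00, 10.50); distance from the point to it = 1.20 mm. (Shell/infill is judged within the island containing the point — the largest one.) The point is inside the cross-section and 1.20 mm from the nearest boundary — more than the 0.8 mm shell width (2 × 0.4), so it's in the infill interior.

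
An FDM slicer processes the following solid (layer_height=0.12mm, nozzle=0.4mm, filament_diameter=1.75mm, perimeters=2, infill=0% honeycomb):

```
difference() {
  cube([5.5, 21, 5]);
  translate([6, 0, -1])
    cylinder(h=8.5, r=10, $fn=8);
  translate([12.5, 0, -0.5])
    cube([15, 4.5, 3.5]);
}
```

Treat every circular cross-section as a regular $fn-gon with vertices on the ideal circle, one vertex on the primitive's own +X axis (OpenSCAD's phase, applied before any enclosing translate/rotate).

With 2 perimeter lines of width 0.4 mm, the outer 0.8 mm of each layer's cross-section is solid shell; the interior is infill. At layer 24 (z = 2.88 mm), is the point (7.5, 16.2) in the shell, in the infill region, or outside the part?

outside

At z = 2.88 mm: the cube is present — its section is the full 5.5×21 rectangle; the r=10 cylinder at (6, 0) gives a regular 8-gon of circumradius 10 (constant along its height); the cube at (12.5, 0) is present — its section is the full 15×4.5 rectangle; After the difference (first − rest): starting from the 5.5×21 cube, the r=10 cylinder at (6, 0) partially overlaps it — only the 47.60 mm² overlap (of its 282.84 mm²) is removed, clipping the outline; the 15×4.5 cube at (12.5, 0) misses the remaining region (no effect) — 1 connected region. Overall, the cross-section is a single solid region. The nearest boundary edge runs (5.50, 21.00)→(5.50, 9.79); distance from the point to it = 2.00 mm. The point is not inside any of the regions above, so it lies outside the cross-section (2.00 mm from the nearest boundary).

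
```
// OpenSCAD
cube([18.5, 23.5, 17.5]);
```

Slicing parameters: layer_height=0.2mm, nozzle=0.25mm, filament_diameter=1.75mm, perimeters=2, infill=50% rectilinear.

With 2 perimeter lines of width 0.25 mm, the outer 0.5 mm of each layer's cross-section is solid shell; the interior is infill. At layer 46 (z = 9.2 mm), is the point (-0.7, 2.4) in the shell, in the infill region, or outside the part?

outside

At z = 9.2 mm: the cube is present — its section is the full 18.5×23.5 rectangle. Overall, the cross-section is a single solid region. The nearest boundary edge runs (0.00, 23.50)→(0.00, 0.00); distance from the point to it = 0.70 mm. The point is not inside any of the regions above, so it lies outside the cross-section (0.70 mm from the nearest boundary).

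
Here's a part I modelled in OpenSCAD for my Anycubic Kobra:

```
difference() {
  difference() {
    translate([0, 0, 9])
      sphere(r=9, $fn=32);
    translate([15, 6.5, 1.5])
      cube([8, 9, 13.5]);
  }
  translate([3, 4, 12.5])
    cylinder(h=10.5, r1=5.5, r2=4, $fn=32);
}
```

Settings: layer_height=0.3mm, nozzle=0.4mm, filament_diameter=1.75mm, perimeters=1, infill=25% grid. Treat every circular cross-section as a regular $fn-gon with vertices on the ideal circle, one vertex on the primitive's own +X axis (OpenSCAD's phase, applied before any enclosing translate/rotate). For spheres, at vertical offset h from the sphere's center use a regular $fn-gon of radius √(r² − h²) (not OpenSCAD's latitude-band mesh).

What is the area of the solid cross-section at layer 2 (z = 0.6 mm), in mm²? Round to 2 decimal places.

32.59 mm²

At z = 0.6 mm: the sphere: section is a regular 32-gon, circumradius = √(r²−h²) = √(9²−8.4²) = 3.231 (area = (32/2)·3.231²·sin(360°/32) = 32.59 mm²); the cube at (15, 6.5) is absent (z outside [1.5, 15]); Taking the first minus the rest: none of the subtracted shapes is present at this height, so the r=9 sphere is unchanged — area = 32.59 mm²; the cone at (3, 4) does not reach this height (z outside [12.5, 23]); Taking the first minus the rest: none of the subtracted shapes is present at this height, so that combined region is unchanged — area = 32.59 mm². Overall, the cross-section is a single solid region. Net area = 32.59 mm².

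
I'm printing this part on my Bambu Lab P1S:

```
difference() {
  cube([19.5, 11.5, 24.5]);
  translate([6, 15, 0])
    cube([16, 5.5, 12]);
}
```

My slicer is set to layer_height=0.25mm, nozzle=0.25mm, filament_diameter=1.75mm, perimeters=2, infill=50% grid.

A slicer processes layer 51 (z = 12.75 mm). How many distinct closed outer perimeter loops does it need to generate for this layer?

1

At z = 12.75 mm: the 19.5×11.5 cube contributes its full rectangle; the cube at (6, 15) is not intersected at this z (z outside [0, 12]); Subtracting the remaining from the first: none of the subtracted shapes is present at this height, so the 19.5×11.5 cube is unchanged — 1 connected region. The result has 1 disconnected region.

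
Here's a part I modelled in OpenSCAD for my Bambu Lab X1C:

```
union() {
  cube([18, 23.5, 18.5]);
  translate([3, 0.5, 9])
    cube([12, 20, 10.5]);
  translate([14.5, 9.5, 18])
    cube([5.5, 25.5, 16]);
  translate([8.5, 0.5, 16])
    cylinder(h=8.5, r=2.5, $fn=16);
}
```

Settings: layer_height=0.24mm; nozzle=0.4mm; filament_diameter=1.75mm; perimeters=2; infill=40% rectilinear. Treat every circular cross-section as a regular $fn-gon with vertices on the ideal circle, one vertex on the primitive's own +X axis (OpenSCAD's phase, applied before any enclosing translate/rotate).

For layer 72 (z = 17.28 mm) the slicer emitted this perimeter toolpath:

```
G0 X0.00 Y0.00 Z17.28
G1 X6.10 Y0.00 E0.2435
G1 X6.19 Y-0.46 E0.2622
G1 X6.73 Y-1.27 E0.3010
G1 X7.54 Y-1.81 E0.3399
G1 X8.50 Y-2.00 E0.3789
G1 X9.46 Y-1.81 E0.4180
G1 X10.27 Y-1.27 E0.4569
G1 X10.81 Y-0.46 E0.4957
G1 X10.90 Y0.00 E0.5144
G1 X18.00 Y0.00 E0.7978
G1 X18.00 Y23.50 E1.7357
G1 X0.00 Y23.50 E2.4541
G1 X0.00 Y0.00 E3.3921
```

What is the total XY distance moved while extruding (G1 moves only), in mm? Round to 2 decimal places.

Sum the Euclidean lengths of each G1 segment: total = 84.99 mm.

84.99 mm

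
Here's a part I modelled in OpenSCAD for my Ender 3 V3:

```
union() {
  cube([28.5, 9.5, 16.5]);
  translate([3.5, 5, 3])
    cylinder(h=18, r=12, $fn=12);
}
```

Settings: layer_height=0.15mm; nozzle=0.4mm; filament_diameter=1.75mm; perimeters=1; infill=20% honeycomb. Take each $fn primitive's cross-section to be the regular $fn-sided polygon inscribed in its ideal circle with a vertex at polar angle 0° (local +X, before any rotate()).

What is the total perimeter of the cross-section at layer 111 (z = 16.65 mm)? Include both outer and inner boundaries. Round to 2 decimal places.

At z = 16.65 mm: the cube is not intersected at this z (z outside [0, 16.5]); the r=12 cylinder at (3.5, 5) contributes a regular 12-gon of circumradius 12 (perimeter = 2·12·12.000·sin(180°/12) = 74.54 mm); Taking the union: only the r=12 cylinder at (3.5, 5) is present, so the union is just that shape — boundary = 74.54 mm. Overall, the cross-section is a single solid region. Total boundary length (outer) = 74.54 mm.

74.54 mm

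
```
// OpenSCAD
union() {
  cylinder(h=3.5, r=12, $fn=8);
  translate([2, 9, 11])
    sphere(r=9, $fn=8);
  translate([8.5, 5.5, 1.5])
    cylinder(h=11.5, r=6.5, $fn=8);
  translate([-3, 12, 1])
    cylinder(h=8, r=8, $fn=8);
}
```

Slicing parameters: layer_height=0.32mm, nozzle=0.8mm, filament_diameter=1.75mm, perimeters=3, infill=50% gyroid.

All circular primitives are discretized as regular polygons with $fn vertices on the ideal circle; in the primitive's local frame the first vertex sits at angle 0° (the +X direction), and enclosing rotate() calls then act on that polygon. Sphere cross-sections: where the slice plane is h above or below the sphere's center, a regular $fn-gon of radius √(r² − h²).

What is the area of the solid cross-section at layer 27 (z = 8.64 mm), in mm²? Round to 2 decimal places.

347.24 mm²

At z = 8.64 mm: the cylinder is not intersected at this z (z outside [0, 3.5]); the r=9 sphere at (2, 9) slices to a regular 8-gon of circumradius 8.685 (√(r²−h²) with h=2.36 from center) (area = (8/2)·8.685²·sin(360°/8) = 213.35 mm²); the r=6.5 cylinder at (8.5, 5.5) contributes a regular 8-gon of circumradius 6.5 (area = (8/2)·6.500²·sin(360°/8) = 119.50 mm²); the cylinder at (-3, 12): section is a regular 8-gon, circumradius r=8 (area = (8/2)·8.000²·sin(360°/8) = 181.02 mm²); Merging all regions: the regions partially overlap — summed areas 513.87 mm² minus the doubly-counted overlap 166.63 mm² gives 347.24 mm² — area = 347.24 mm². Overall, the cross-section is a single solid region. Net area = 347.24 mm².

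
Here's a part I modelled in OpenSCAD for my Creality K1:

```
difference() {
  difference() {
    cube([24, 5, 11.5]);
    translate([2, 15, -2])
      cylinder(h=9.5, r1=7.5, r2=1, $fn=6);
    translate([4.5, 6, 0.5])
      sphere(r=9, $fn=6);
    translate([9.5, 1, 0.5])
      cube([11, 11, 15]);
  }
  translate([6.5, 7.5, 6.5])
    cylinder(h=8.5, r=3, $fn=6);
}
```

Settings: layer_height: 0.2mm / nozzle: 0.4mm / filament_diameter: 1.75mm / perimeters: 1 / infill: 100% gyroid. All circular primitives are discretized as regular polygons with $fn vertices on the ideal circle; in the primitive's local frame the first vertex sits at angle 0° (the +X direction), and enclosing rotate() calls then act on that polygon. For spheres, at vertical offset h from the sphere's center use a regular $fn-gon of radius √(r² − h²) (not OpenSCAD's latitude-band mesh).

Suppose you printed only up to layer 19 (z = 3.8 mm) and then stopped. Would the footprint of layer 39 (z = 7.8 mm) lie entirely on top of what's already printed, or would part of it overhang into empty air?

Compare the two slices. At z = 3.8: the cube is present — its section is the full 24×5 rectangle (area 120.00 mm²); the cone at (2, 15) (r1=7.5→r2=1) has section circumradius 3.532 here — a regular 6-gon (area = (6/2)·3.532²·sin(360°/6) = 32.40 mm²); the r=9 sphere at (4.5, 6) slices to a regular 6-gon of circumradius 8.373 (√(r²−h²) with h=3.3 from center) (area = (6/2)·8.373²·sin(360°/6) = 182.15 mm²); the cube at (9.5, 1) (footprint 11×11) is included at this height (area 121.00 mm²); Subtracting the remaining from the first: starting from the 24×5 cube (120.00 mm²), the cone at (2, 15) misses the remaining region (no effect); the r=9 sphere at (4.5, 6) partially overlaps it — only the 54.26 mm² overlap (of its 182.15 mm²) is removed, clipping the outline; the 11×11 cube at (9.5, 1) partially overlaps it — only the 37.44 mm² overlap (of its 121.00 mm²) is removed, clipping the outline — area = 28.30 mm²; the cylinder at (6.5, 7.5) does not reach this height (z outside [6.5, 15]); Subtracting the remaining from the first: none of the subtracted shapes is present at this height, so the result so far is unchanged — area = 28.30 mm². At z = 7.8: the cube is present — its section is the full 24×5 rectangle (area 120.00 mm²); the cone at (2, 15) does not reach this height (z outside [-2, 7.5]); the r=9 sphere at (4.5, 6) slices to a regular 6-gon of circumradius 5.264 (√(r²−h²) with h=7.3 from center) (area = (6/2)·5.264²·sin(360°/6) = 71.99 mm²); the 11×11 cube at (9.5, 1) contributes its full rectangle (area 121.00 mm²); After the difference (first − rest): starting from the 24×5 cube (120.00 mm²), the r=9 sphere at (4.5, 6) partially overlaps it — only the 26.02 mm² overlap (of its 71.99 mm²) is removed, clipping the outline; the 11×11 cube at (9.5, 1) partially overlaps it — only the 44.00 mm² overlap (of its 121.00 mm²) is removed, clipping the outline — area = 49.98 mm²; the r=3 cylinder at (6.5, 7.5) contributes a regular 6-gon of circumradius 3 (area = (6/2)·3.000²·sin(360°/6) = 23.38 mm²); Subtracting the remaining from the first: starting from that combined region (49.98 mm²), the r=3 cylinder at (6.5, 7.5) misses the remaining region (no effect) — area = 49.98 mm². Checking containment: at z = 7.8 the cross-section extends beyond the z = 3.8 cross-section by about 21.68 mm².

part overhangs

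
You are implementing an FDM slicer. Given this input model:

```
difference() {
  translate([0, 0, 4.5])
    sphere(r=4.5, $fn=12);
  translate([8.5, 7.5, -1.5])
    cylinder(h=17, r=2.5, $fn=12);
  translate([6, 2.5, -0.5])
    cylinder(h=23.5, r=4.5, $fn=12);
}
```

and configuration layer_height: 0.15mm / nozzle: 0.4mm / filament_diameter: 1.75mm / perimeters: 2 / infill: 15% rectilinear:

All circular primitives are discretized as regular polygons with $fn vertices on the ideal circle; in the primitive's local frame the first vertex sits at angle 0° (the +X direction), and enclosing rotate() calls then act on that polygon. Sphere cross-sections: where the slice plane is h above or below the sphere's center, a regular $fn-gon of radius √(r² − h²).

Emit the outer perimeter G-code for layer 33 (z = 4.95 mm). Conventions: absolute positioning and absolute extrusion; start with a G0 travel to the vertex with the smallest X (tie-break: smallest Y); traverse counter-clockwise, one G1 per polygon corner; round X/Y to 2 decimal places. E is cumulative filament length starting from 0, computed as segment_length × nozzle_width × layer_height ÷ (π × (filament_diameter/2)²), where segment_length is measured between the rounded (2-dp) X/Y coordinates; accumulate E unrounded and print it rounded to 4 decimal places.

At z = 4.95 mm: the sphere: section is a regular 12-gon, circumradius = √(r²−h²) = √(4.5²−0.45²) = 4.477; the r=2.5 cylinder at (8.5, 7.5) contributes a regular 12-gon of circumradius 2.5; the r=4.5 cylinder at (6, 2.5) gives a regular 12-gon of circumradius 4.5 (constant along its height); Subtracting the remaining from the first: starting from the r=4.5 sphere, the r=2.5 cylinder at (8.5, 7.5) misses the remaining region (no effect); the r=4.5 cylinder at (6, 2.5) partially overlaps it — only the 9.20 mm² overlap (of its 60.75 mm²) is removed, clipping the outline — 1 connected region. The outline is a single polygon with 14 vertices. Extrusion per mm of travel: 0.4 × 0.15 / (π × 0.875²) = 0.024945. Accumulating E over each segment gives final E = 0.6938.

G0 X-4.48 Y0.00 Z4.95
G1 X-3.88 Y-2.24 E0.0578
G1 X-2.24 Y-3.88 E0.1157
G1 X0.00 Y-4.48 E0.1735
G1 X2.24 Y-3.88 E0.2314
G1 X3.88 Y-2.24 E0.2893
G1 X4.08 Y-1.49 E0.3086
G1 X3.75 Y-1.40 E0.3171
G1 X2.10 Y0.25 E0.3754
G1 X1.50 Y2.50 E0.4334
G1 X1.89 Y3.97 E0.4714
G1 X0.00 Y4.48 E0.5202
G1 X-2.24 Y3.88 E0.5781
G1 X-3.88 Y2.24 E0.6359
G1 X-4.48 Y0.00 E0.6938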